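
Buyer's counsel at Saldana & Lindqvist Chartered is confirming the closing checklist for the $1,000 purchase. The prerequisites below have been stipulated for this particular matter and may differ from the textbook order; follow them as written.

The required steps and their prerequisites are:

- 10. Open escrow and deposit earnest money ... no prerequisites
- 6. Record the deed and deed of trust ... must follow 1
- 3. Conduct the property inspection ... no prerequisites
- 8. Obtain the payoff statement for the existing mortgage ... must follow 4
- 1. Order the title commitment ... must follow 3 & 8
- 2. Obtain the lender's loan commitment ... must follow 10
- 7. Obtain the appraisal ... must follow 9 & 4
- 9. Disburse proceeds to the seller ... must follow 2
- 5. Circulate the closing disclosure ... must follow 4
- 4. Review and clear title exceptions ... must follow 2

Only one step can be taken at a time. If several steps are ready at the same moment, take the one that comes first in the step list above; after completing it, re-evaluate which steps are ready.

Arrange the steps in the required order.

10 → 3 → 2 → 9 → 4 → 8 → 1 → 6 → 7 → 5

Nothing is required for 10 and 3. 10 is listed earlier → 10 first.
2 now also ready, so the ready set is {3, 2}; 3 is listed earlier → 3.
2 needed 10, now all done → 2.
Ready: 9 and 4. 9 is listed earlier → 9.
4 is the only step now ready → 4.
Now 8, 7 and 5 have their prerequisites met. 8 is listed earlier, so 8 next.
1 now also ready, so the ready set is {1, 7, 5}; 1 is listed earlier → 1.
6 now also ready, so the ready set is {6, 7, 5}; 6 is listed earlier → 6.
Now 7 and 5 have their prerequisites met. 7 is listed earlier, so 7 next.
Next only 5 has its prerequisites met → 5.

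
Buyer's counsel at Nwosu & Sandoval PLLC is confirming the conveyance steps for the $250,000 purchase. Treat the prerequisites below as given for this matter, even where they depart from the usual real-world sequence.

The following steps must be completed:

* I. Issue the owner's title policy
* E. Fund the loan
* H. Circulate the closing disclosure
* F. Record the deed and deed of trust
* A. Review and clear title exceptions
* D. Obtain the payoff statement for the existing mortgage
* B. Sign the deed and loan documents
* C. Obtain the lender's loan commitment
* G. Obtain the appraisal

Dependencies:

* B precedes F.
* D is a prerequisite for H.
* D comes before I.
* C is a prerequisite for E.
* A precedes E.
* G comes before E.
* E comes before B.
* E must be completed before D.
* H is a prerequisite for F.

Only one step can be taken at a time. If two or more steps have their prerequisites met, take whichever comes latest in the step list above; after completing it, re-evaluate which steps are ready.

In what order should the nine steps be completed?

Nothing is required for G, C and A. G is listed later → G first.
Now C and A have their prerequisites met. C is listed later, so C next.
Next only A has its prerequisites met → A.
That leaves E as the only ready step → E.
B and D are both available; B is listed later → B.
D needed E, now all done → D.
H and I are both available; H is listed later → H.
Now F and I have their prerequisites met. F is listed later, so F next.
I is the only step now ready → I.

G → C → A → E → B → D → H → F → I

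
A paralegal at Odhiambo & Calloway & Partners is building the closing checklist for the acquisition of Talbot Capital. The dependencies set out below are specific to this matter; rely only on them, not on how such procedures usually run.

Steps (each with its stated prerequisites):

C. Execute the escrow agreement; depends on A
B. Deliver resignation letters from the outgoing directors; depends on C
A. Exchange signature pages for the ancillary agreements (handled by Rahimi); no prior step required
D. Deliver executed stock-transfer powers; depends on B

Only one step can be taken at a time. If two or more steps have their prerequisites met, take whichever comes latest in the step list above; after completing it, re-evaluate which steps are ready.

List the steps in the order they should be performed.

A is the only step with nothing outstanding, so it goes first.
C is the only step now ready → C.
B needed C, now all done → B.
That leaves D as the only ready step → D.

A, C, B, D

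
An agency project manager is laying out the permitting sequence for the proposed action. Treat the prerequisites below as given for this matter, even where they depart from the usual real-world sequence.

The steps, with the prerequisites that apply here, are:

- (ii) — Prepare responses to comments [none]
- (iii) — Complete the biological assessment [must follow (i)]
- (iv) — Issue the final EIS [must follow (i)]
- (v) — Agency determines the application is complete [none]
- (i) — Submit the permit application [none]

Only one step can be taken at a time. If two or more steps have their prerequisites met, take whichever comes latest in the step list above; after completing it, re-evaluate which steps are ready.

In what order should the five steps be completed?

(i), (v) and (ii) have no prerequisites; (i) is listed later, so (i) is first.
Ready: (v), (iv), (iii) and (ii). (v) is listed later → (v).
Now (iv), (iii) and (ii) have their prerequisites met. (iv) is listed later, so (iv) next.
Ready: (iii) and (ii). (iii) is listed later → (iii).
That leaves (ii) as the only ready step → (ii).

(i) → (v) → (iv) → (iii) → (ii)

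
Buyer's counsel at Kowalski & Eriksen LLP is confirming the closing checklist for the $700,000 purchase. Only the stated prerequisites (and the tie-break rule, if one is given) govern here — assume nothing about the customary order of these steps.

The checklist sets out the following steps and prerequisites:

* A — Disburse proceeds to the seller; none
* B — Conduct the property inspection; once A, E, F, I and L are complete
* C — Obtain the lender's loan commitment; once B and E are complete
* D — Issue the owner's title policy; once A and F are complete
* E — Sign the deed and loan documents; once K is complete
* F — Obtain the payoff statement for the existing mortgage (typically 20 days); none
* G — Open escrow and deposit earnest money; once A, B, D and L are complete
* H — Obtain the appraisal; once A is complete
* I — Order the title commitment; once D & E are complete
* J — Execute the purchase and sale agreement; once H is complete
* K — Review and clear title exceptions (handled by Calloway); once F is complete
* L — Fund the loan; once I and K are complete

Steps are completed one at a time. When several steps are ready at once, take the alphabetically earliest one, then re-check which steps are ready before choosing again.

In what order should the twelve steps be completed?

A, F, D, H, J, K, E, I, L, B, C, G

Nothing is required for A and F. A has the earlier label → A first.
Now F and H have their prerequisites met. F has the earlier label, so F next.
D and K now also ready, so the ready set is {D, H, K}; D has the earlier label → D.
H and K are both available; H has the earlier label → H.
Ready: J and K. J has the earlier label → J.
K is the only step now ready → K.
E needed K, now all done → E.
I needed D and E, now all done → I.
Next only L has its prerequisites met → L.
B is the only step now ready → B.
C and G are both available; C has the earlier label → C.
G is the only step now ready → G.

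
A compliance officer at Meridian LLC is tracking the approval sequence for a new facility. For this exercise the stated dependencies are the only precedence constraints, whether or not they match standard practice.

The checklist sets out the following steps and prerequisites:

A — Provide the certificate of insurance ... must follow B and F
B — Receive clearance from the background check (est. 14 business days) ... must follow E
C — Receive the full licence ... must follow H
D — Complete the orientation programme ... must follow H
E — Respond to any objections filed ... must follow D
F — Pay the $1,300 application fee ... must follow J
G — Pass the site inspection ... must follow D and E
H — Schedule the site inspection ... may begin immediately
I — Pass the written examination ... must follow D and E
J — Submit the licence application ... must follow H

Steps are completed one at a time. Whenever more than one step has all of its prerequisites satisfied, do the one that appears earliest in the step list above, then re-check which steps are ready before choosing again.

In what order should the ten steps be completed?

H is the only step with nothing outstanding, so it goes first.
Ready: C, D and J. C is listed earlier → C.
Now D and J have their prerequisites met. D is listed earlier, so D next.
E now also ready, so the ready set is {E, J}; E is listed earlier → E.
Now B, G, I and J have their prerequisites met. B is listed earlier, so B next.
Ready: G, I and J. G is listed earlier → G.
I and J are both available; I is listed earlier → I.
J is the only step now ready → J.
That leaves F as the only ready step → F.
A needed B and F, now all done → A.

H, C, D, E, B, G, I, J, F, A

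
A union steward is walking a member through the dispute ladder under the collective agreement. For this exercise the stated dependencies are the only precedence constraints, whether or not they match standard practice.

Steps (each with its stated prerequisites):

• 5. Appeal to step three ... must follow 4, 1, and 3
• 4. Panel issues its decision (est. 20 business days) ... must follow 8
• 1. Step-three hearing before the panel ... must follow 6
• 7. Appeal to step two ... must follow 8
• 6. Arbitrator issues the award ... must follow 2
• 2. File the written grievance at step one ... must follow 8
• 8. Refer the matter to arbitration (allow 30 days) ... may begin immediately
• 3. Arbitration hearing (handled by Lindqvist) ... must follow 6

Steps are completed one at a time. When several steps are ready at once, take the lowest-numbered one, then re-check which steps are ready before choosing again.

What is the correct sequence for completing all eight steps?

8 has no prerequisites → 8 first.
Ready: 2, 4 and 7. 2 has the earlier label → 2.
6 now also ready, so the ready set is {4, 6, 7}; 4 has the earlier label → 4.
Now 6 and 7 have their prerequisites met. 6 has the earlier label, so 6 next.
1 and 3 now also ready, so the ready set is {1, 3, 7}; 1 has the earlier label → 1.
Ready: 3 and 7. 3 has the earlier label → 3.
Ready: 5 and 7. 5 has the earlier label → 5.
Next only 7 has its prerequisites met → 7.

8 2 4 6 1 3 5 7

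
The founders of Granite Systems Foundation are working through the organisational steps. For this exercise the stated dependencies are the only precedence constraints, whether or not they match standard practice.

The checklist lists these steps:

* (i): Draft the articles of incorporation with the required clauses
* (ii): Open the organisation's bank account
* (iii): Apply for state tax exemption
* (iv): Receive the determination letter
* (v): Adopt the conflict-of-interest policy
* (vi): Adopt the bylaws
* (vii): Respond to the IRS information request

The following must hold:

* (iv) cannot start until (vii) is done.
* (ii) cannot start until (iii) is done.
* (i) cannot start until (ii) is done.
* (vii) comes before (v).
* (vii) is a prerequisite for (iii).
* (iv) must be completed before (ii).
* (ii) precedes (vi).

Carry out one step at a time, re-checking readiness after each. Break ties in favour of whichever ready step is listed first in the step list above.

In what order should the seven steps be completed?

Only (vii) has no prerequisites, so it is first.
Now (iii), (iv) and (v) have their prerequisites met. (iii) is listed earlier, so (iii) next.
Now (iv) and (v) have their prerequisites met. (iv) is listed earlier, so (iv) next.
Ready: (ii) and (v). (ii) is listed earlier → (ii).
Now (i), (v) and (vi) have their prerequisites met. (i) is listed earlier, so (i) next.
(v) and (vi) are both available; (v) is listed earlier → (v).
(vi) is the only step now ready → (vi).

(vii), (iii), (iv), (ii), (i), (v), (vi)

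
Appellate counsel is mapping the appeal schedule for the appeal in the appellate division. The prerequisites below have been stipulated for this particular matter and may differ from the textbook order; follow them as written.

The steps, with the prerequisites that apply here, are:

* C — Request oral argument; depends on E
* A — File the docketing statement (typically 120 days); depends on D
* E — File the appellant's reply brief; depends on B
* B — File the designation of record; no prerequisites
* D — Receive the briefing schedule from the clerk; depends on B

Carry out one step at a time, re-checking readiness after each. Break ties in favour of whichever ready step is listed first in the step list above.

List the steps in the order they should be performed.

B → E → C → D → A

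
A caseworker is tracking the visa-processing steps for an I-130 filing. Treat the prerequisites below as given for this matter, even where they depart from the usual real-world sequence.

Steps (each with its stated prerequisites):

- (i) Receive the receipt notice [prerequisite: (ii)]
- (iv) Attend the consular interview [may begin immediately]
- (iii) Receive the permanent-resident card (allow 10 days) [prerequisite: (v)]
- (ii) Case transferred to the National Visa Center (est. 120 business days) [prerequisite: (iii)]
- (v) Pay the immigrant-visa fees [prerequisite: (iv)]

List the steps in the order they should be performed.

Only (iv) has no prerequisites, so it is first.
(v) needed (iv), now all done → (v).
(iii) needed (v), now all done → (iii).
(ii) needed (iii), now all done → (ii).
(i) needed (ii), now all done → (i).

(iv) (v) (iii) (ii) (i)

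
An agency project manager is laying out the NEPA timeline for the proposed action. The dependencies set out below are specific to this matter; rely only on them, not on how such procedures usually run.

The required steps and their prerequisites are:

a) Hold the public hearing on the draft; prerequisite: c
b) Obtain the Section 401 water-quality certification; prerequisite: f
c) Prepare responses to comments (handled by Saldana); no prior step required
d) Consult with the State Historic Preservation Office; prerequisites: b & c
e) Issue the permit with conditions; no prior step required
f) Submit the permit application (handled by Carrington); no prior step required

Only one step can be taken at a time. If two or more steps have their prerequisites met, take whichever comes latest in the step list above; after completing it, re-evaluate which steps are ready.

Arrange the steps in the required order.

f, e, c, b, d, a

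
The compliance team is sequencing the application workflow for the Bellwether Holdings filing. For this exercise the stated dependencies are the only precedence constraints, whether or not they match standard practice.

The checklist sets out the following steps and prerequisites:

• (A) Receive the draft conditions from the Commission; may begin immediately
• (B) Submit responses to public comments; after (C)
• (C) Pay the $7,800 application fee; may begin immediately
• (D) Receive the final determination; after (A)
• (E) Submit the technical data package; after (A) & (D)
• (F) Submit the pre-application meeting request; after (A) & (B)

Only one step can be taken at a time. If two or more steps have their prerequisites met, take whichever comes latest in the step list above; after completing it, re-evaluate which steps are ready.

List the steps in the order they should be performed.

Nothing is required for (C) and (A). (C) is listed later → (C) first.
Now (B) and (A) have their prerequisites met. (B) is listed later, so (B) next.
Next only (A) has its prerequisites met → (A).
Now (F) and (D) have their prerequisites met. (F) is listed later, so (F) next.
That leaves (D) as the only ready step → (D).
(E) is the only step now ready → (E).

(C), (B), (A), (F), (D), (E)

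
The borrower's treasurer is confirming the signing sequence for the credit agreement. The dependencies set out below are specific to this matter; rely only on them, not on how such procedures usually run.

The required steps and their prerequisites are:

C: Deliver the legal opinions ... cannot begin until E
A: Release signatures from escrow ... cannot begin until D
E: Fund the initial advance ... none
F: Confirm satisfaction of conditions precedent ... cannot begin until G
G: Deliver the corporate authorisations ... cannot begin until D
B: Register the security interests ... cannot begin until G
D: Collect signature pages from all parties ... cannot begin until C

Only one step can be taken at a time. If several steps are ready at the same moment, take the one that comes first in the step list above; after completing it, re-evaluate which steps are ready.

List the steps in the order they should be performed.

E → C → D → A → G → F → B

E has no prerequisites → E first.
C is the only step now ready → C.
Next only D has its prerequisites met → D.
Ready: A and G. A is listed earlier → A.
That leaves G as the only ready step → G.
Ready: F and B. F is listed earlier → F.
B needed G, now all done → B.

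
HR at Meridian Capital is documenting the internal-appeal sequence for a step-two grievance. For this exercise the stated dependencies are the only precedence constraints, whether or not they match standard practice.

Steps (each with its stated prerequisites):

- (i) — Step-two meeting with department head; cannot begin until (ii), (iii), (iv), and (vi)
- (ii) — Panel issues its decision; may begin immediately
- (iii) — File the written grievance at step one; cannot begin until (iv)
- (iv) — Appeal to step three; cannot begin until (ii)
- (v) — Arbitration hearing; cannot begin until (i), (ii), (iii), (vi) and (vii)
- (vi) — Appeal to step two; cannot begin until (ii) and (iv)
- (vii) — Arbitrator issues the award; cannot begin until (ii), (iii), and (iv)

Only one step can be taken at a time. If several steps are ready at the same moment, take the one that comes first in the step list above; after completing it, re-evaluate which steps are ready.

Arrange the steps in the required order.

(ii) → (iv) → (iii) → (vi) → (i) → (vii) → (v)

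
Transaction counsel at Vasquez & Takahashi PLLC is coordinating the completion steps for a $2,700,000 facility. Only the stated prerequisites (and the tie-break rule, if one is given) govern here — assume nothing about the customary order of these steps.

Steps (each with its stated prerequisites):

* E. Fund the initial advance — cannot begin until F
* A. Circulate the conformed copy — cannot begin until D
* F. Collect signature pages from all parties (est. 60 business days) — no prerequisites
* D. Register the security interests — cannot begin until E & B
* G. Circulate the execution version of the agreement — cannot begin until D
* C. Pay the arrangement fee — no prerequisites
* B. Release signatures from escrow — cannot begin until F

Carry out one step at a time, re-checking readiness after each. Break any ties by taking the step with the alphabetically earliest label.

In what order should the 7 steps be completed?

C, F, B, E, D, A, G

Nothing is required for C and F. C has the earlier label → C first.
That leaves F as the only ready step → F.
B and E are both available; B has the earlier label → B.
That leaves E as the only ready step → E.
D needed B and E, now all done → D.
Ready: A and G. A has the earlier label → A.
G is the only step now ready → G.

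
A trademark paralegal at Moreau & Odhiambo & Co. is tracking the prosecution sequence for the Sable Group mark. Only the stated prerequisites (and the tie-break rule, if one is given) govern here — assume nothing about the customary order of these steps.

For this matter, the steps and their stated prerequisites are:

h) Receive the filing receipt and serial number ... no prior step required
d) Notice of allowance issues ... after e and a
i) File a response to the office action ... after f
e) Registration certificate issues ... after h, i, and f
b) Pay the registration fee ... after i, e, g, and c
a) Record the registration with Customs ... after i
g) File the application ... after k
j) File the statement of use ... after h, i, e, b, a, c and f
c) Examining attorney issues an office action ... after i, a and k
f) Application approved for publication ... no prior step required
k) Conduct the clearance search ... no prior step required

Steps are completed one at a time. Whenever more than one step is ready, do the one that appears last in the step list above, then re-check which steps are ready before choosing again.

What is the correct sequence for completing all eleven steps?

Nothing is required for k, f and h. k is listed later → k first.
g now also ready, so the ready set is {f, g, h}; f is listed later → f.
g, i and h are all available; g is listed later → g.
Now i and h have their prerequisites met. i is listed later, so i next.
Now a and h have their prerequisites met. a is listed later, so a next.
Ready: c and h. c is listed later → c.
h is the only step now ready → h.
That leaves e as the only ready step → e.
b and d are both available; b is listed later → b.
Now j and d have their prerequisites met. j is listed later, so j next.
d needed a and e, now all done → d.

k f g i a c h e b j d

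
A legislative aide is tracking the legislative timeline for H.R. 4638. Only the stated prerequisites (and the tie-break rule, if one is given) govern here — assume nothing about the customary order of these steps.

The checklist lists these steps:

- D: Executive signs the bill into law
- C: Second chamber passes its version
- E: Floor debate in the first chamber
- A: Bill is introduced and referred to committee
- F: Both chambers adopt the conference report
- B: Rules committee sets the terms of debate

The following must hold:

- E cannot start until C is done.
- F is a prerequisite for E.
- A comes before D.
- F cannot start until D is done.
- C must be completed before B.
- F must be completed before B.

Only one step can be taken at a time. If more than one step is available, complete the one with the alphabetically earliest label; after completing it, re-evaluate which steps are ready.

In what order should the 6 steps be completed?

A → C → D → F → B → E

A and C have no prerequisites; A has the earlier label, so A is first.
C and D are both available; C has the earlier label → C.
Next only D has its prerequisites met → D.
F needed D, now all done → F.
Now B and E have their prerequisites met. B has the earlier label, so B next.
E needed C and F, now all done → E.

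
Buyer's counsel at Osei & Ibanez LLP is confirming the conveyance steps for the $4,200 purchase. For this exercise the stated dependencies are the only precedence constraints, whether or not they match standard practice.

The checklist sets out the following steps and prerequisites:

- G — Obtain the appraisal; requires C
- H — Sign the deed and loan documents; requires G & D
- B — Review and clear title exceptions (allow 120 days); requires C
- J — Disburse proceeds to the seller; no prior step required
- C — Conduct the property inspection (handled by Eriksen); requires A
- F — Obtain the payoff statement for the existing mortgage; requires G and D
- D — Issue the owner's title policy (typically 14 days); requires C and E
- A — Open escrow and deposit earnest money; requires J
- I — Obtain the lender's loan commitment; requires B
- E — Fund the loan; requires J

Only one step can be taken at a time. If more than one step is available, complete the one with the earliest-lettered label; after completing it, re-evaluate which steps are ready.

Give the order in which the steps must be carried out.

Only J has no prerequisites, so it is first.
A and E are both available; A has the earlier label → A.
C now also ready, so the ready set is {C, E}; C has the earlier label → C.
Now B, E and G have their prerequisites met. B has the earlier label, so B next.
I now also ready, so the ready set is {E, G, I}; E has the earlier label → E.
D now also ready, so the ready set is {D, G, I}; D has the earlier label → D.
Now G and I have their prerequisites met. G has the earlier label, so G next.
Now F, H and I have their prerequisites met. F has the earlier label, so F next.
Ready: H and I. H has the earlier label → H.
I needed B, now all done → I.

J A C B E D G F H I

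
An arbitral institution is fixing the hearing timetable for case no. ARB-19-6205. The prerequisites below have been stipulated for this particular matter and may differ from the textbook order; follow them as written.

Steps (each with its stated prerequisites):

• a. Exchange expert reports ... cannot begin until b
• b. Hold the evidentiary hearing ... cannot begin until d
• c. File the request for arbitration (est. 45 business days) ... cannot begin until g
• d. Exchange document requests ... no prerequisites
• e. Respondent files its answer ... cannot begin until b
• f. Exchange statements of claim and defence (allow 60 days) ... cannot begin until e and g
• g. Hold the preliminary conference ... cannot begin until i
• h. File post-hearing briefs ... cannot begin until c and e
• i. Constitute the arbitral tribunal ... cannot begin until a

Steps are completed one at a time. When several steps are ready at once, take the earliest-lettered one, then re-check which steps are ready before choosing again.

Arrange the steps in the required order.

d b a e i g c f h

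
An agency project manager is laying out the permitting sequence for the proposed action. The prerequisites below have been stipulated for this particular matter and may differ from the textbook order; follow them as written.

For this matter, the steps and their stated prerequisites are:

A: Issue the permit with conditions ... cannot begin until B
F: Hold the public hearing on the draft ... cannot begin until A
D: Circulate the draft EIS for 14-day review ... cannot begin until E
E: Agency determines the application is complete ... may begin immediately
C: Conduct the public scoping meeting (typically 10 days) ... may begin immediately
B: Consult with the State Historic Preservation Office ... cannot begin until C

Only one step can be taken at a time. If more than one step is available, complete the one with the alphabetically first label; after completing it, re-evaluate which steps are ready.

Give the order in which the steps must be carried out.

C, B, A, E, D, F

C and E have no prerequisites; C has the earlier label, so C is first.
Ready: B and E. B has the earlier label → B.
A and E are both available; A has the earlier label → A.
Now E and F have their prerequisites met. E has the earlier label, so E next.
D and F are both available; D has the earlier label → D.
F is the only step now ready → F.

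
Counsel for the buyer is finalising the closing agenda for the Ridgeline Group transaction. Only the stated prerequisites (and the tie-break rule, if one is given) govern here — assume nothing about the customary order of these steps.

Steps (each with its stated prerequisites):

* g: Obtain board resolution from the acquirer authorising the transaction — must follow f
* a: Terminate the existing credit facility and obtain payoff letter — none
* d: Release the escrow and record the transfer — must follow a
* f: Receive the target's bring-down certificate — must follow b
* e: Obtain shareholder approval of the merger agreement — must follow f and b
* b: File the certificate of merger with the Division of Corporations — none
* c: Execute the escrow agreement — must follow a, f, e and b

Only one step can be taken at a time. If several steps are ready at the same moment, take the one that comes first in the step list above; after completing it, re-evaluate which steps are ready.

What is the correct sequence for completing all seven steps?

Nothing is required for a and b. a is listed earlier → a first.
Now d and b have their prerequisites met. d is listed earlier, so d next.
b is the only step now ready → b.
f needed b, now all done → f.
Now g and e have their prerequisites met. g is listed earlier, so g next.
e is the only step now ready → e.
c is the only step now ready → c.

a d b f g e c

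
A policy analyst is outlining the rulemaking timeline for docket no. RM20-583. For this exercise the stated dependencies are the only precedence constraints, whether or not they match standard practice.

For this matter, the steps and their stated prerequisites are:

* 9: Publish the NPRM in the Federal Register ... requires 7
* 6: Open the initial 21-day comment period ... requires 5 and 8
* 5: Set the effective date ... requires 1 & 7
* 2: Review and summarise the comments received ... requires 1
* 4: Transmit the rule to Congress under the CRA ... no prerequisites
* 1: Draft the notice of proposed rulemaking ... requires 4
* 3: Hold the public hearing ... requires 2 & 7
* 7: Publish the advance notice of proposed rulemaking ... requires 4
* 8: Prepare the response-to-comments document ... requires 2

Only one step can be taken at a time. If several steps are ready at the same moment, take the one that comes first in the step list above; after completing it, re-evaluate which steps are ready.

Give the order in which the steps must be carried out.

4 is the only step with nothing outstanding, so it goes first.
1 and 7 are both available; 1 is listed earlier → 1.
2 now also ready, so the ready set is {2, 7}; 2 is listed earlier → 2.
8 now also ready, so the ready set is {7, 8}; 7 is listed earlier → 7.
Ready: 9, 5, 3 and 8. 9 is listed earlier → 9.
Ready: 5, 3 and 8. 5 is listed earlier → 5.
Ready: 3 and 8. 3 is listed earlier → 3.
8 is the only step now ready → 8.
Next only 6 has its prerequisites met → 6.

4, 1, 2, 7, 9, 5, 3, 8, 6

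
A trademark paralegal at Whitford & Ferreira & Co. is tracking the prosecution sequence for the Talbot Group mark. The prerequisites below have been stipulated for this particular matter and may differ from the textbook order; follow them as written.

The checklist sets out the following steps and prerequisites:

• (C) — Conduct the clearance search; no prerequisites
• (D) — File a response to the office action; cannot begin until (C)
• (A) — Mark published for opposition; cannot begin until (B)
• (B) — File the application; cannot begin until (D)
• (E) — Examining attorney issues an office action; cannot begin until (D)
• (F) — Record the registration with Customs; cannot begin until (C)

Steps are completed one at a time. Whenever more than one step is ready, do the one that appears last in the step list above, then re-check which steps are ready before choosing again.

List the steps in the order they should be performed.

Only (C) has no prerequisites, so it is first.
Ready: (F) and (D). (F) is listed later → (F).
That leaves (D) as the only ready step → (D).
(E) and (B) are both available; (E) is listed later → (E).
(B) is the only step now ready → (B).
(A) needed (B), now all done → (A).

(C), (F), (D), (E), (B), (A)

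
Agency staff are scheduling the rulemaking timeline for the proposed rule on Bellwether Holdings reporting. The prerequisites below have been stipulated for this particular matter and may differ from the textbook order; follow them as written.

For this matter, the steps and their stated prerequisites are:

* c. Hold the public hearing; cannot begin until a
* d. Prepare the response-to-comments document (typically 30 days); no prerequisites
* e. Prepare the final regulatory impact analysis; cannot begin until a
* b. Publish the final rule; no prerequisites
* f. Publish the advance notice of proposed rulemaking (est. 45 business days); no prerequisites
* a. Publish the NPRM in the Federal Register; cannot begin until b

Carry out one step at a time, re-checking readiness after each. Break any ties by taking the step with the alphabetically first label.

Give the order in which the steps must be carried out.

b a c d e f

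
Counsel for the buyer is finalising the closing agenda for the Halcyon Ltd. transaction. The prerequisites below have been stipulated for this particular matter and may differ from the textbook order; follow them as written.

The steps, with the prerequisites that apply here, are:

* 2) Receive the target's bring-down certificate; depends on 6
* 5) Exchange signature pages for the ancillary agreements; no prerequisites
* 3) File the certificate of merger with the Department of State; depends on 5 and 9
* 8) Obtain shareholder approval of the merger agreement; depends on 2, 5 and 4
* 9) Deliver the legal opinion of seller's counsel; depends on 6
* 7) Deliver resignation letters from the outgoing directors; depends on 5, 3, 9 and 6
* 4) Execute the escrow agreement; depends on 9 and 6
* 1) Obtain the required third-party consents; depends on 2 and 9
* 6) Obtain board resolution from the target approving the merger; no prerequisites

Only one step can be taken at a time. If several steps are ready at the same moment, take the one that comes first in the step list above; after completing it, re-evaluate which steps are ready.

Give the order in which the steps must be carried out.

5, 6, 2, 9, 3, 7, 4, 8, 1

5 and 6 have no prerequisites; 5 is listed earlier, so 5 is first.
Next only 6 has its prerequisites met → 6.
2 and 9 are both available; 2 is listed earlier → 2.
9 is the only step now ready → 9.
Now 3, 4 and 1 have their prerequisites met. 3 is listed earlier, so 3 next.
Ready: 7, 4 and 1. 7 is listed earlier → 7.
Ready: 4 and 1. 4 is listed earlier → 4.
8 now also ready, so the ready set is {8, 1}; 8 is listed earlier → 8.
1 needed 2 and 9, now all done → 1.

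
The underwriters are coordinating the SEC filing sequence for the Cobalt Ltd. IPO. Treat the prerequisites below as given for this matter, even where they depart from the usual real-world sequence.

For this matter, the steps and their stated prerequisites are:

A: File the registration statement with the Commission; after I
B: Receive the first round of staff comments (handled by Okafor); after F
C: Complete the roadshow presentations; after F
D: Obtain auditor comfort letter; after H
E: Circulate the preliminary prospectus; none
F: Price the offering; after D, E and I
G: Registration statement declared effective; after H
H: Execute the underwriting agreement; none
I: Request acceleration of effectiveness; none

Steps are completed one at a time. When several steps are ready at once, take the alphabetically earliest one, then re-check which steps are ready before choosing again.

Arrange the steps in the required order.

Nothing is required for E, H and I. E has the earlier label → E first.
Now H and I have their prerequisites met. H has the earlier label, so H next.
D, G and I are all available; D has the earlier label → D.
G and I are both available; G has the earlier label → G.
That leaves I as the only ready step → I.
Now A and F have their prerequisites met. A has the earlier label, so A next.
Next only F has its prerequisites met → F.
Ready: B and C. B has the earlier label → B.
C needed F, now all done → C.

E → H → D → G → I → A → F → B → C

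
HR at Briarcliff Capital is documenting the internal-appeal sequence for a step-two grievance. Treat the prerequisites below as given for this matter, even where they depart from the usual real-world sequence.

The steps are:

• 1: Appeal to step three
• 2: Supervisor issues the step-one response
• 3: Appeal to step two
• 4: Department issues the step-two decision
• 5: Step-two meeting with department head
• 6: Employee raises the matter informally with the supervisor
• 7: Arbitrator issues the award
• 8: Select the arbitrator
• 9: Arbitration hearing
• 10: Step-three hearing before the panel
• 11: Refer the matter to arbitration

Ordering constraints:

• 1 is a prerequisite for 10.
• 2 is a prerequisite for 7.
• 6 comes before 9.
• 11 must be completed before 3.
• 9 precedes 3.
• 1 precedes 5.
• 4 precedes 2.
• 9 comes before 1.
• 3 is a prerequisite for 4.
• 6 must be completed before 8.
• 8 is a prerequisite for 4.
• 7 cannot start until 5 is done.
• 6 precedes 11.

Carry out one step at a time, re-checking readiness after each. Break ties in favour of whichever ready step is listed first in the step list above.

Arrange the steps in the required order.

Only 6 has no prerequisites, so it is first.
Ready: 8, 9 and 11. 8 is listed earlier → 8.
Ready: 9 and 11. 9 is listed earlier → 9.
Ready: 1 and 11. 1 is listed earlier → 1.
Now 5, 10 and 11 have their prerequisites met. 5 is listed earlier, so 5 next.
Ready: 10 and 11. 10 is listed earlier → 10.
Next only 11 has its prerequisites met → 11.
That leaves 3 as the only ready step → 3.
4 is the only step now ready → 4.
2 is the only step now ready → 2.
That leaves 7 as the only ready step → 7.

6, 8, 9, 1, 5, 10, 11, 3, 4, 2, 7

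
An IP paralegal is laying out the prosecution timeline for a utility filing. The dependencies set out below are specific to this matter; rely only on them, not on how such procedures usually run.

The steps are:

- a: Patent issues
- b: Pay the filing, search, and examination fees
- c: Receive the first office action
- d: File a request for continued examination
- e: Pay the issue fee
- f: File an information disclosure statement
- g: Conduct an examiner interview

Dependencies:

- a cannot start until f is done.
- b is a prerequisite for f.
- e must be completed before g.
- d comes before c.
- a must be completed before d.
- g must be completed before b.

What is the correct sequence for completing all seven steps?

e, g, b, f, a, d, c

e has no prerequisites → e first.
g needed e, now all done → g.
b needed g, now all done → b.
That leaves f as the only ready step → f.
a needed f, now all done → a.
d needed a, now all done → d.
That leaves c as the only ready step → c.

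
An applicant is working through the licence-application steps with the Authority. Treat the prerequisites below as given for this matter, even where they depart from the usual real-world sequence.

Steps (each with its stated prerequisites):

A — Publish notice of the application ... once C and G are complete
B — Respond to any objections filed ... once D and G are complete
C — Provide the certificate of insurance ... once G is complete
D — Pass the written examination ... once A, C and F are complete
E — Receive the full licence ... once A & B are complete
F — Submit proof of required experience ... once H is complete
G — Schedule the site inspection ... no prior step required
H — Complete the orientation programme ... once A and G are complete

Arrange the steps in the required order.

Only G has no prerequisites, so it is first.
That leaves C as the only ready step → C.
A is the only step now ready → A.
Next only H has its prerequisites met → H.
That leaves F as the only ready step → F.
D is the only step now ready → D.
B needed D and G, now all done → B.
Next only E has its prerequisites met → E.

G → C → A → H → F → D → B → E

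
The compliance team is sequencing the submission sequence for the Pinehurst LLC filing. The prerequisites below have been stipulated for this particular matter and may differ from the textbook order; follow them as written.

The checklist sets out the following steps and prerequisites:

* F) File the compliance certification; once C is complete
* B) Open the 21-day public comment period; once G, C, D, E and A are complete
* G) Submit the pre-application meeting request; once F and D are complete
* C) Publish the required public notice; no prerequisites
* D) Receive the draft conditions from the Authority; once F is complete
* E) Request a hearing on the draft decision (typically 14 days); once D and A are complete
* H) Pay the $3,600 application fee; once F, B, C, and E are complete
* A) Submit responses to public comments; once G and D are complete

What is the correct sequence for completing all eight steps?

C has no prerequisites → C first.
F needed C, now all done → F.
D is the only step now ready → D.
G needed F and D, now all done → G.
That leaves A as the only ready step → A.
E is the only step now ready → E.
Next only B has its prerequisites met → B.
That leaves H as the only ready step → H.

C, F, D, G, A, E, B, H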